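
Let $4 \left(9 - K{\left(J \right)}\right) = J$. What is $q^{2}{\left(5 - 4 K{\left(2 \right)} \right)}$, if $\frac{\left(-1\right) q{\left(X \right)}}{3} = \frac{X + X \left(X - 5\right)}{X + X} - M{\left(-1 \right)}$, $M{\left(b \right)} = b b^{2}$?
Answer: $\frac{8649}{4} \approx 2162.3$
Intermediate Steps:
$K{\left(J \right)} = 9 - \frac{J}{4}$
$M{\left(b \right)} = b^{3}$
$q{\left(X \right)} = -3 - \frac{3 \left(X + X \left(-5 + X\right)\right)}{2 X}$ ($q{\left(X \right)} = - 3 \left(\frac{X + X \left(X - 5\right)}{X + X} - \left(-1\right)^{3}\right) = - 3 \left(\frac{X + X \left(-5 + X\right)}{2 X} - -1\right) = - 3 \left(\left(X + X \left(-5 + X\right)\right) \frac{1}{2 X} + 1\right) = - 3 \left(\frac{X + X \left(-5 + X\right)}{2 X} + 1\right) = - 3 \left(1 + \frac{X + X \left(-5 + X\right)}{2 X}\right) = -3 - \frac{3 \left(X + X \left(-5 + X\right)\right)}{2 X}$)
$q^{2}{\left(5 - 4 K{\left(2 \right)} \right)} = \left(3 - \frac{3 \left(5 - 4 \left(9 - \frac{1}{2}\right)\right)}{2}\right)^{2} = \left(3 - \frac{3 \left(5 - 34\right)}{2}\right)^{2} = \left(3 - - \frac{87}{2}\right)^{2} = \left(3 + \frac{87}{2}\right)^{2} = \left(\frac{93}{2}\right)^{2} = \frac{8649}{4}$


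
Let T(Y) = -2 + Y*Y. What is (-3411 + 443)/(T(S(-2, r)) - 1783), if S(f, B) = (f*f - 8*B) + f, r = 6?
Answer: -2968/331 ≈ -8.9668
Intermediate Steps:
S(f, B) = f + f² - 8*B (S(f, B) = (f² - 8*B) + f = f + f² - 8*B)
T(Y) = -2 + Y²
(-3411 + 443)/(T(S(-2, r)) - 1783) = (-3411 + 443)/((-2 + (-2 + (-2)² - 8*6)²) - 1783) = -2968/((-2 + (-2 + 4 - 48)²) - 1783) = -2968/((-2 + (-46)²) - 1783) = -2968/((-2 + 2116) - 1783) = -2968/(2114 - 1783) = -2968/331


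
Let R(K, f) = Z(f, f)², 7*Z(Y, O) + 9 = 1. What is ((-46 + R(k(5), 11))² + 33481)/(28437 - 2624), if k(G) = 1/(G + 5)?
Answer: 85183981/61977013 ≈ 1.3744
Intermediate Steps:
Z(Y, O) = -8/7 (Z(Y, O) = -9/7 + (⅐)*1 = -9/7 + ⅐ = -8/7)
k(G) = 1/(5 + G)
R(K, f) = 64/49 (R(K, f) = (-8/7)² = 64/49)
((-46 + R(k(5), 11))² + 33481)/(28437 - 2624) = ((-46 + 64/49)² + 33481)/(28437 - 2624) = ((-2190/49)² + 33481)/25813 = (4796100/2401 + 33481)*(1/25813) = (85183981/2401)*(1/25813) = 85183981/61977013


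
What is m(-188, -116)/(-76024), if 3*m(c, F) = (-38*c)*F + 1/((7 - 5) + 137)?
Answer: 115189855/31702008 ≈ 3.6335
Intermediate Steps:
m(c, F) = 1/417 - 38*F*c/3 (m(c, F) = ((-38*c)*F + 1/((7 - 5) + 137))/3 = (-38*F*c + 1/(2 + 137))/3 = (-38*F*c + 1/139)/3 = (1/139 - 38*F*c)/3 = 1/417 - 38*F*c/3)
m(-188, -116)/(-76024) = (1/417 - 38/3*(-116)*(-188))/(-76024) = (1/417 - 828704/3)*(-1/76024) = -115189855/417*(-1/76024) = 115189855/31702008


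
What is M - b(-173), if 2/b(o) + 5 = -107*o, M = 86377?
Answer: 799246380/9253 ≈ 86377.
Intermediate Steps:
b(o) = 2/(-5 - 107*o)
M - b(-173) = 86377 - (-2)/(5 + 107*(-173)) = 86377 - (-2)/(5 - 18511) = 86377 - (-2)/(-18506) = 86377 - (-2)*(-1)/18506 = 86377 - 1*1/9253 = 86377 - 1/9253 = 799246380/9253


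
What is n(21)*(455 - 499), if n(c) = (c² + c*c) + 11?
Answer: -39292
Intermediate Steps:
n(c) = 11 + 2*c² (n(c) = (c² + c²) + 11 = 2*c² + 11 = 11 + 2*c²)
n(21)*(455 - 499) = (11 + 2*21²)*(455 - 499) = (11 + 2*441)*(-44) = (11 + 882)*(-44) = 893*(-44) = -39292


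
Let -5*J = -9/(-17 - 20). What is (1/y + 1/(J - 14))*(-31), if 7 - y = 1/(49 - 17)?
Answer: -1299303/579577 ≈ -2.2418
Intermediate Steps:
y = 223/32 (y = 7 - 1/(49 - 17) = 7 - 1/32 = 223/32 ≈ 6.9688)
J = -9/185 (J = -(-9)/(5*(-17 - 20)) = -(-9)/(5*(-37)) = -(-9)*(-1)/(5*37) = -⅕*9/37 = -9/185 ≈ -0.048649)
(1/y + 1/(J - 14))*(-31) = (1/(223/32) + 1/(-9/185 - 14))*(-31) = (32/223 + 1/(-2599/185))*(-31) = (32/223 - 185/2599)*(-31) = (41913/579577)*(-31) = -1299303/579577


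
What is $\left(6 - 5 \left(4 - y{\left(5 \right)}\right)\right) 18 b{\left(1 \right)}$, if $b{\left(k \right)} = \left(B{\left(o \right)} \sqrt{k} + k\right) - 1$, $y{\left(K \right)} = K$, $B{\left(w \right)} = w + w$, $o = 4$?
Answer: $1584$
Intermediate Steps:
$B{\left(w \right)} = 2 w$
$b{\left(k \right)} = -1 + k + 8 \sqrt{k}$ ($b{\left(k \right)} = \left(2 \cdot 4 \sqrt{k} + k\right) - 1 = \left(8 \sqrt{k} + k\right) - 1 = \left(k + 8 \sqrt{k}\right) - 1 = -1 + k + 8 \sqrt{k}$)
$\left(6 - 5 \left(4 - y{\left(5 \right)}\right)\right) 18 b{\left(1 \right)} = \left(6 - 5 \left(4 - 5\right)\right) 18 \left(-1 + 1 + 8 \sqrt{1}\right) = \left(6 - 5 \left(4 - 5\right)\right) 18 \left(-1 + 1 + 8 \cdot 1\right) = \left(6 - -5\right) 18 \left(-1 + 1 + 8\right) = \left(6 + 5\right) 18 \cdot 8 = 11 \cdot 18 \cdot 8 = 198 \cdot 8 = 1584$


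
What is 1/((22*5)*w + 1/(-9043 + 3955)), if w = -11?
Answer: -5088/6156481 ≈ -0.00082645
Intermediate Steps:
1/((22*5)*w + 1/(-9043 + 3955)) = 1/((22*5)*(-11) + 1/(-9043 + 3955)) = 1/(110*(-11) + 1/(-5088)) = 1/(-1210 - 1/5088) = 1/(-6156481/5088) = -5088/6156481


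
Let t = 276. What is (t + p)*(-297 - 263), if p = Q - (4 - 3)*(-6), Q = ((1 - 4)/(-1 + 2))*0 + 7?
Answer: -161840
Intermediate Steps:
Q = 7 (Q = -3/1*0 + 7 = -3*1*0 + 7 = -3*0 + 7 = 0 + 7 = 7)
p = 13 (p = 7 - (4 - 3)*(-6) = 7 - (-6) = 7 - 1*(-6) = 7 + 6 = 13)
(t + p)*(-297 - 263) = (276 + 13)*(-297 - 263) = 289*(-560) = -161840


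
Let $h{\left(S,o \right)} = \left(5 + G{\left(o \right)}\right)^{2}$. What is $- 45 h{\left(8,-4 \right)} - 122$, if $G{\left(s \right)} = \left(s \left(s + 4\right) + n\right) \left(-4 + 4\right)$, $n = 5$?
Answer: $-1247$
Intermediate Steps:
$G{\left(s \right)} = 0$ ($G{\left(s \right)} = \left(s \left(s + 4\right) + 5\right) \left(-4 + 4\right) = \left(s \left(4 + s\right) + 5\right) 0 = \left(5 + s \left(4 + s\right)\right) 0 = 0$)
$h{\left(S,o \right)} = 25$ ($h{\left(S,o \right)} = \left(5 + 0\right)^{2} = 5^{2} = 25$)
$- 45 h{\left(8,-4 \right)} - 122 = \left(-45\right) 25 - 122 = -1125 - 122 = -1247$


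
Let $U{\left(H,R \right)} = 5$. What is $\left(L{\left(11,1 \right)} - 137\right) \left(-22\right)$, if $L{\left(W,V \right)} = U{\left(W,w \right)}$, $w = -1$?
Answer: $2904$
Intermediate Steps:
$L{\left(W,V \right)} = 5$
$\left(L{\left(11,1 \right)} - 137\right) \left(-22\right) = \left(5 - 137\right) \left(-22\right) = \left(-132\right) \left(-22\right) = 2904$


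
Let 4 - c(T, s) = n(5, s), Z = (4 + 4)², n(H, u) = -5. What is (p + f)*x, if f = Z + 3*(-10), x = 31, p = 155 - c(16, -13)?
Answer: 5580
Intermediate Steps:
Z = 64 (Z = 8² = 64)
c(T, s) = 9 (c(T, s) = 4 - 1*(-5) = 4 + 5 = 9)
p = 146 (p = 155 - 1*9 = 155 - 9 = 146)
f = 34 (f = 64 + 3*(-10) = 64 - 30 = 34)
(p + f)*x = (146 + 34)*31 = 180*31 = 5580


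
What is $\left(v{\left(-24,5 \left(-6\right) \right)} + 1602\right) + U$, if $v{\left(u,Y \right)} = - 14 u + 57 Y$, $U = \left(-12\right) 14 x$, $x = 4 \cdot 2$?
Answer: $-1116$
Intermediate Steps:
$x = 8$
$U = -1344$ ($U = \left(-12\right) 14 \cdot 8 = \left(-168\right) 8 = -1344$)
$\left(v{\left(-24,5 \left(-6\right) \right)} + 1602\right) + U = \left(\left(\left(-14\right) \left(-24\right) + 57 \cdot 5 \left(-6\right)\right) + 1602\right) - 1344 = \left(\left(336 + 57 \left(-30\right)\right) + 1602\right) - 1344 = \left(\left(336 - 1710\right) + 1602\right) - 1344 = \left(-1374 + 1602\right) - 1344 = 228 - 1344 = -1116$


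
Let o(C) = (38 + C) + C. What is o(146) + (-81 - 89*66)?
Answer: -5625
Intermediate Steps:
o(C) = 38 + 2*C
o(146) + (-81 - 89*66) = (38 + 2*146) + (-81 - 89*66) = (38 + 292) + (-81 - 5874) = 330 - 5955 = -5625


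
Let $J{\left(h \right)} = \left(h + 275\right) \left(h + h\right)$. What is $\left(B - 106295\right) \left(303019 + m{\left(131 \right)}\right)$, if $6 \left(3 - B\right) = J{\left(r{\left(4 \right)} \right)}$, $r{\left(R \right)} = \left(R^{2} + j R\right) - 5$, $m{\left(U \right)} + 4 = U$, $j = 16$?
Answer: $-34874522132$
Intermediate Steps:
$m{\left(U \right)} = -4 + U$
$r{\left(R \right)} = -5 + R^{2} + 16 R$ ($r{\left(R \right)} = \left(R^{2} + 16 R\right) - 5 = -5 + R^{2} + 16 R$)
$J{\left(h \right)} = 2 h \left(275 + h\right)$ ($J{\left(h \right)} = \left(275 + h\right) 2 h = 2 h \left(275 + h\right)$)
$B = -8747$ ($B = 3 - \frac{2 \left(-5 + 4^{2} + 16 \cdot 4\right) \left(275 + \left(-5 + 4^{2} + 16 \cdot 4\right)\right)}{6} = 3 - \frac{2 \left(-5 + 16 + 64\right) \left(275 + \left(-5 + 16 + 64\right)\right)}{6} = 3 - \frac{2 \cdot 75 \left(275 + 75\right)}{6} = 3 - \frac{2 \cdot 75 \cdot 350}{6} = 3 - 8750 = -8747$)
$\left(B - 106295\right) \left(303019 + m{\left(131 \right)}\right) = \left(-8747 - 106295\right) \left(303019 + \left(-4 + 131\right)\right) = - 115042 \left(303019 + 127\right) = \left(-115042\right) 303146 = -34874522132$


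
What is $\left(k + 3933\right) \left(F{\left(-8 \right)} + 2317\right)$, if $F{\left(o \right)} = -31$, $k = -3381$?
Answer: $1261872$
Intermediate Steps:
$\left(k + 3933\right) \left(F{\left(-8 \right)} + 2317\right) = \left(-3381 + 3933\right) \left(-31 + 2317\right) = 552 \cdot 2286 = 1261872$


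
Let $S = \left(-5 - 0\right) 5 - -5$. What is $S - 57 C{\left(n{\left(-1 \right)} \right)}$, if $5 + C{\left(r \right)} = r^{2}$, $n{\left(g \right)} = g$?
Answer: $208$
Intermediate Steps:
$S = -20$ ($S = \left(-5 + 0\right) 5 + 5 = \left(-5\right) 5 + 5 = -25 + 5 = -20$)
$C{\left(r \right)} = -5 + r^{2}$
$S - 57 C{\left(n{\left(-1 \right)} \right)} = -20 - 57 \left(-5 + \left(-1\right)^{2}\right) = -20 - 57 \left(-5 + 1\right) = -20 - -228 = -20 + 228 = 208$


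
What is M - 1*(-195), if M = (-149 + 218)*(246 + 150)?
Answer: 27519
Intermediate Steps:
M = 27324 (M = 69*396 = 27324)
M - 1*(-195) = 27324 - 1*(-195) = 27324 + 195 = 27519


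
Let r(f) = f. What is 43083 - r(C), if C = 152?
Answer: 42931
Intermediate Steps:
43083 - r(C) = 43083 - 1*152 = 43083 - 152 = 42931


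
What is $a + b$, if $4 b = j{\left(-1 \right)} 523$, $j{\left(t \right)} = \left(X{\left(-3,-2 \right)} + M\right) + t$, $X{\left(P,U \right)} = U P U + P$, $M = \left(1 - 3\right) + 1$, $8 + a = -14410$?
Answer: $- \frac{66563}{4} \approx -16641.0$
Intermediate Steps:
$a = -14418$ ($a = -8 - 14410 = -14418$)
$M = -1$ ($M = -2 + 1 = -1$)
$X{\left(P,U \right)} = P + P U^{2}$ ($X{\left(P,U \right)} = P U U + P = P U^{2} + P = P + P U^{2}$)
$j{\left(t \right)} = -16 + t$ ($j{\left(t \right)} = \left(- 3 \left(1 + \left(-2\right)^{2}\right) - 1\right) + t = \left(- 3 \left(1 + 4\right) - 1\right) + t = \left(\left(-3\right) 5 - 1\right) + t = \left(-15 - 1\right) + t = -16 + t$)
$b = - \frac{8891}{4}$ ($b = \frac{\left(-16 - 1\right) 523}{4} = \frac{\left(-17\right) 523}{4} = \frac{1}{4} \left(-8891\right) = - \frac{8891}{4} \approx -2222.8$)
$a + b = -14418 - \frac{8891}{4} = - \frac{66563}{4}$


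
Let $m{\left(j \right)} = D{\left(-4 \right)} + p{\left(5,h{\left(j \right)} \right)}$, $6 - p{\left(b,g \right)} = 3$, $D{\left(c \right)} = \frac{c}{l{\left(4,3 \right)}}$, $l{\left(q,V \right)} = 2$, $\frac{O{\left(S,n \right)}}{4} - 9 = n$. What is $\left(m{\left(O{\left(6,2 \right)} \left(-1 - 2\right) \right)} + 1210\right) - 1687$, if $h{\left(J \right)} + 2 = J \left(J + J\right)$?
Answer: $-476$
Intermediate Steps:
$h{\left(J \right)} = -2 + 2 J^{2}$ ($h{\left(J \right)} = -2 + J \left(J + J\right) = -2 + J 2 J = -2 + 2 J^{2}$)
$O{\left(S,n \right)} = 36 + 4 n$
$D{\left(c \right)} = \frac{c}{2}$
$p{\left(b,g \right)} = 3$ ($p{\left(b,g \right)} = 6 - 3 = 3$)
$m{\left(j \right)} = 1$ ($m{\left(j \right)} = \frac{1}{2} \left(-4\right) + 3 = -2 + 3 = 1$)
$\left(m{\left(O{\left(6,2 \right)} \left(-1 - 2\right) \right)} + 1210\right) - 1687 = \left(1 + 1210\right) - 1687 = 1211 - 1687 = -476$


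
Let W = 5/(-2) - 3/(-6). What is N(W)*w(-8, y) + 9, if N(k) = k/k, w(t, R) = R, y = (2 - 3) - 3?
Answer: 5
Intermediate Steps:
y = -4 (y = -1 - 3 = -4)
W = -2 (W = 5*(-½) - 3*(-⅙) = -5/2 + ½ = -2)
N(k) = 1
N(W)*w(-8, y) + 9 = 1*(-4) + 9 = -4 + 9 = 5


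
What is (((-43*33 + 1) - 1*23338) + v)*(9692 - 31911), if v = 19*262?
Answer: 439447382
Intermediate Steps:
v = 4978
(((-43*33 + 1) - 1*23338) + v)*(9692 - 31911) = (((-43*33 + 1) - 1*23338) + 4978)*(9692 - 31911) = (((-1419 + 1) - 23338) + 4978)*(-22219) = ((-1418 - 23338) + 4978)*(-22219) = (-24756 + 4978)*(-22219) = -19778*(-22219) = 439447382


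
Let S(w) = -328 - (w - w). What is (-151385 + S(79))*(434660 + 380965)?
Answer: -123740915625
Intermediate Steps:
S(w) = -328 (S(w) = -328 - 1*0 = -328 + 0 = -328)
(-151385 + S(79))*(434660 + 380965) = (-151385 - 328)*(434660 + 380965) = -151713*815625 = -123740915625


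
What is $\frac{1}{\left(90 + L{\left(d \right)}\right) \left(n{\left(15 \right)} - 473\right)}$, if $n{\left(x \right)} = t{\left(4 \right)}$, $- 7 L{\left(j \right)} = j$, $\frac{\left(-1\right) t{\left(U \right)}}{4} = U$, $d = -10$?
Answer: $- \frac{7}{312960} \approx -2.2367 \cdot 10^{-5}$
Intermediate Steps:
$t{\left(U \right)} = - 4 U$
$L{\left(j \right)} = - \frac{j}{7}$
$n{\left(x \right)} = -16$ ($n{\left(x \right)} = \left(-4\right) 4 = -16$)
$\frac{1}{\left(90 + L{\left(d \right)}\right) \left(n{\left(15 \right)} - 473\right)} = \frac{1}{\left(90 - - \frac{10}{7}\right) \left(-16 - 473\right)} = \frac{1}{\left(90 + \frac{10}{7}\right) \left(-489\right)} = \frac{1}{\frac{640}{7} \left(-489\right)} = \frac{1}{- \frac{312960}{7}} = - \frac{7}{312960}$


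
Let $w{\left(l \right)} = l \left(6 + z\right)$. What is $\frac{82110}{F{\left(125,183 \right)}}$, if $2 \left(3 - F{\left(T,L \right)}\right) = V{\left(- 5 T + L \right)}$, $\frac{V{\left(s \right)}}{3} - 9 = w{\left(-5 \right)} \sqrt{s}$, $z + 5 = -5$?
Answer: $- \frac{383180}{176849} + \frac{1094800 i \sqrt{442}}{176849} \approx -2.1667 + 130.15 i$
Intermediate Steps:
$z = -10$ ($z = -5 - 5 = -10$)
$w{\left(l \right)} = - 4 l$ ($w{\left(l \right)} = l \left(6 - 10\right) = l \left(-4\right) = - 4 l$)
$V{\left(s \right)} = 27 + 60 \sqrt{s}$ ($V{\left(s \right)} = 27 + 3 \left(-4\right) \left(-5\right) \sqrt{s} = 27 + 3 \cdot 20 \sqrt{s} = 27 + 60 \sqrt{s}$)
$F{\left(T,L \right)} = - \frac{21}{2} - 30 \sqrt{L - 5 T}$ ($F{\left(T,L \right)} = 3 - \frac{27 + 60 \sqrt{- 5 T + L}}{2} = 3 - \frac{27 + 60 \sqrt{L - 5 T}}{2} = 3 - \left(\frac{27}{2} + 30 \sqrt{L - 5 T}\right) = - \frac{21}{2} - 30 \sqrt{L - 5 T}$)
$\frac{82110}{F{\left(125,183 \right)}} = \frac{82110}{- \frac{21}{2} - 30 \sqrt{183 - 625}} = \frac{82110}{- \frac{21}{2} - 30 \sqrt{-442}} = \frac{82110}{- \frac{21}{2} - 30 i \sqrt{442}}$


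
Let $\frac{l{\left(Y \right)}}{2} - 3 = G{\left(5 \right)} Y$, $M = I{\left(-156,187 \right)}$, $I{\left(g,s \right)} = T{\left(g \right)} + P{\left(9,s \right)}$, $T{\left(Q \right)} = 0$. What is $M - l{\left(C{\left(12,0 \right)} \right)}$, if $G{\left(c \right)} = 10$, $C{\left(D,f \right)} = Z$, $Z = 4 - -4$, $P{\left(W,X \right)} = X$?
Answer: $21$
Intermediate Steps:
$I{\left(g,s \right)} = s$ ($I{\left(g,s \right)} = 0 + s = s$)
$Z = 8$ ($Z = 4 + 4 = 8$)
$C{\left(D,f \right)} = 8$
$M = 187$
$l{\left(Y \right)} = 6 + 20 Y$ ($l{\left(Y \right)} = 6 + 2 \cdot 10 Y = 6 + 20 Y$)
$M - l{\left(C{\left(12,0 \right)} \right)} = 187 - \left(6 + 20 \cdot 8\right) = 187 - \left(6 + 160\right) = 187 - 166 = 21$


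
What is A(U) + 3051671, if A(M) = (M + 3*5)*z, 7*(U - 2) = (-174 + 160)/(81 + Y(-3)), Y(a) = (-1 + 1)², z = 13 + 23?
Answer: 27470539/9 ≈ 3.0523e+6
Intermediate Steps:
z = 36
Y(a) = 0 (Y(a) = 0² = 0)
U = 160/81 (U = 2 + ((-174 + 160)/(81 + 0))/7 = 2 + (-14/81)/7 = 2 + (-14*1/81)/7 = 2 + (⅐)*(-14/81) = 2 - 2/81 = 160/81 ≈ 1.9753)
A(M) = 540 + 36*M (A(M) = (M + 3*5)*36 = (M + 15)*36 = (15 + M)*36 = 540 + 36*M)
A(U) + 3051671 = (540 + 36*(160/81)) + 3051671 = (540 + 640/9) + 3051671 = 5500/9 + 3051671 = 27470539/9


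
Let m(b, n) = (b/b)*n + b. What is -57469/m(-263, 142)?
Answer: 57469/121 ≈ 474.95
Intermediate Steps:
m(b, n) = b + n (m(b, n) = 1*n + b = n + b = b + n)
-57469/m(-263, 142) = -57469/(-263 + 142) = -57469/(-121) = -57469*(-1/121) = 57469/121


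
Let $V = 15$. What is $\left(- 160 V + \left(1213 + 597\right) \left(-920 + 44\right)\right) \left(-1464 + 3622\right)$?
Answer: $-3426817680$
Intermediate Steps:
$\left(- 160 V + \left(1213 + 597\right) \left(-920 + 44\right)\right) \left(-1464 + 3622\right) = \left(\left(-160\right) 15 + \left(1213 + 597\right) \left(-920 + 44\right)\right) \left(-1464 + 3622\right) = \left(-2400 + 1810 \left(-876\right)\right) 2158 = \left(-2400 - 1585560\right) 2158 = \left(-1587960\right) 2158 = -3426817680$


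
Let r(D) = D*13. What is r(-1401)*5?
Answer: -91065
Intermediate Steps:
r(D) = 13*D
r(-1401)*5 = (13*(-1401))*5 = -18213*5 = -91065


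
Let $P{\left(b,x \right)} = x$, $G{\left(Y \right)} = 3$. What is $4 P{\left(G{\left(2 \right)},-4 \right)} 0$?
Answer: $0$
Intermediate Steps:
$4 P{\left(G{\left(2 \right)},-4 \right)} 0 = 4 \left(-4\right) 0 = \left(-16\right) 0 = 0$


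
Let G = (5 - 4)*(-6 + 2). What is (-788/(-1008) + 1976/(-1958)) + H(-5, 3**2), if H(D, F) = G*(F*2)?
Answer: -17819089/246708 ≈ -72.227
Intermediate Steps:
G = -4 (G = 1*(-4) = -4)
H(D, F) = -8*F (H(D, F) = -4*F*2 = -8*F)
(-788/(-1008) + 1976/(-1958)) + H(-5, 3**2) = (-788/(-1008) + 1976/(-1958)) - 8*3**2 = (-788*(-1/1008) + 1976*(-1/1958)) - 8*9 = (197/252 - 988/979) - 72 = -56113/246708 - 72 = -17819089/246708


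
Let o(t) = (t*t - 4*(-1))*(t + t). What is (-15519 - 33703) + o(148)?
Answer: 6435546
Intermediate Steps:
o(t) = 2*t*(4 + t²) (o(t) = (t² + 4)*(2*t) = (4 + t²)*(2*t) = 2*t*(4 + t²))
(-15519 - 33703) + o(148) = (-15519 - 33703) + 2*148*(4 + 148²) = -49222 + 2*148*(4 + 21904) = -49222 + 2*148*21908 = -49222 + 6484768 = 6435546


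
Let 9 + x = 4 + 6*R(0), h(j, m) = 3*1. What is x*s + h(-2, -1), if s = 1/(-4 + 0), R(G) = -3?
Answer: 35/4 ≈ 8.7500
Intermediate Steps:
h(j, m) = 3
x = -23 (x = -9 + (4 + 6*(-3)) = -9 + (4 - 18) = -9 - 14 = -23)
s = -1/4 (s = 1/(-4) = -1/4 ≈ -0.25000)
x*s + h(-2, -1) = -23*(-1/4) + 3 = 23/4 + 3 = 35/4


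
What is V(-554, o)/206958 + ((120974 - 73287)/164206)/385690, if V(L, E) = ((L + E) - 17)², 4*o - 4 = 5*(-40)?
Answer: 12172532987911073/6553595371635060 ≈ 1.8574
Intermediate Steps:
o = -49 (o = 1 + (5*(-40))/4 = 1 + (¼)*(-200) = 1 - 50 = -49)
V(L, E) = (-17 + E + L)² (V(L, E) = ((E + L) - 17)² = (-17 + E + L)²)
V(-554, o)/206958 + ((120974 - 73287)/164206)/385690 = (-17 - 49 - 554)²/206958 + ((120974 - 73287)/164206)/385690 = (-620)²*(1/206958) + (47687*(1/164206))*(1/385690) = 384400*(1/206958) + (47687/164206)*(1/385690) = 192200/103479 + 47687/63332612140 = 12172532987911073/6553595371635060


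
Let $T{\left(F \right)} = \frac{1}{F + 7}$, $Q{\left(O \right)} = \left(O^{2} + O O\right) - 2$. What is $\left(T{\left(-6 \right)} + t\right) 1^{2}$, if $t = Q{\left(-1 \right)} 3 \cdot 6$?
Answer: $1$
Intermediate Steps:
$Q{\left(O \right)} = -2 + 2 O^{2}$ ($Q{\left(O \right)} = \left(O^{2} + O^{2}\right) - 2 = 2 O^{2} - 2 = -2 + 2 O^{2}$)
$T{\left(F \right)} = \frac{1}{7 + F}$
$t = 0$ ($t = \left(-2 + 2 \left(-1\right)^{2}\right) 3 \cdot 6 = \left(-2 + 2 \cdot 1\right) 3 \cdot 6 = \left(-2 + 2\right) 3 \cdot 6 = 0 \cdot 3 \cdot 6 = 0 \cdot 6 = 0$)
$\left(T{\left(-6 \right)} + t\right) 1^{2} = \left(\frac{1}{7 - 6} + 0\right) 1^{2} = \left(1^{-1} + 0\right) 1 = \left(1 + 0\right) 1 = 1 \cdot 1 = 1$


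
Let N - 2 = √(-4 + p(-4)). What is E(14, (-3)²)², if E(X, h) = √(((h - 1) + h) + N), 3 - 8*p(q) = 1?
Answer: 19 + I*√15/2 ≈ 19.0 + 1.9365*I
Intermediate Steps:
p(q) = ¼ (p(q) = 3/8 - ⅛*1 = 3/8 - ⅛ = ¼)
N = 2 + I*√15/2 (N = 2 + √(-4 + ¼) = 2 + √(-15/4) = 2 + I*√15/2 ≈ 2.0 + 1.9365*I)
E(X, h) = √(1 + 2*h + I*√15/2) (E(X, h) = √(((h - 1) + h) + (2 + I*√15/2)) = √(((-1 + h) + h) + (2 + I*√15/2)) = √((-1 + 2*h) + (2 + I*√15/2)) = √(1 + 2*h + I*√15/2))
E(14, (-3)²)² = (√(4 + 8*(-3)² + 2*I*√15)/2)² = (√(4 + 8*9 + 2*I*√15)/2)² = (√(4 + 72 + 2*I*√15)/2)² = (√(76 + 2*I*√15)/2)² = 19 + I*√15/2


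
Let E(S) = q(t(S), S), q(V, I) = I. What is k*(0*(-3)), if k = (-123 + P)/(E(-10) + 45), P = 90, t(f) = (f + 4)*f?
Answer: 0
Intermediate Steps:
t(f) = f*(4 + f) (t(f) = (4 + f)*f = f*(4 + f))
E(S) = S
k = -33/35 (k = (-123 + 90)/(-10 + 45) = -33/35 ≈ -0.94286)
k*(0*(-3)) = -0*(-3) = -33/35*0 = 0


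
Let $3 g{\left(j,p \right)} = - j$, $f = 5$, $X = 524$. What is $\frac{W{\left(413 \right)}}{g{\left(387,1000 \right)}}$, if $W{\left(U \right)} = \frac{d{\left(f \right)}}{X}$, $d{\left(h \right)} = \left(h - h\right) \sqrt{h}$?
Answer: $0$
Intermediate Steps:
$d{\left(h \right)} = 0$ ($d{\left(h \right)} = 0 \sqrt{h} = 0$)
$g{\left(j,p \right)} = - \frac{j}{3}$ ($g{\left(j,p \right)} = \frac{\left(-1\right) j}{3} = - \frac{j}{3}$)
$W{\left(U \right)} = 0$ ($W{\left(U \right)} = \frac{0}{524} = 0 \cdot \frac{1}{524} = 0$)
$\frac{W{\left(413 \right)}}{g{\left(387,1000 \right)}} = \frac{0}{\left(- \frac{1}{3}\right) 387} = \frac{0}{-129} = 0 \left(- \frac{1}{129}\right) = 0$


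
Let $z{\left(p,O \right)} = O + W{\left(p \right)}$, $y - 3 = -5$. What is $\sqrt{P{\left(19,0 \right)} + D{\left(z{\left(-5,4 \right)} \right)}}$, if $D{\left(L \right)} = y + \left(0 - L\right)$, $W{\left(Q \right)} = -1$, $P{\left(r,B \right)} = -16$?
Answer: $i \sqrt{21} \approx 4.5826 i$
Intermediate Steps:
$y = -2$ ($y = 3 - 5 = -2$)
$z{\left(p,O \right)} = -1 + O$ ($z{\left(p,O \right)} = O - 1 = -1 + O$)
$D{\left(L \right)} = -2 - L$ ($D{\left(L \right)} = -2 + \left(0 - L\right) = -2 - L$)
$\sqrt{P{\left(19,0 \right)} + D{\left(z{\left(-5,4 \right)} \right)}} = \sqrt{-16 - 5} = \sqrt{-21} = i \sqrt{21}$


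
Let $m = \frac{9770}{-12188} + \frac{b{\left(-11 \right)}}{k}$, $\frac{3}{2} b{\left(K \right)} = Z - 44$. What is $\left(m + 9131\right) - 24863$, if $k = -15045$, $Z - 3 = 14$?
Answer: $- \frac{480816563831}{30561410} \approx -15733.0$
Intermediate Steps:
$Z = 17$ ($Z = 3 + 14 = 17$)
$b{\left(K \right)} = -18$ ($b{\left(K \right)} = \frac{2 \left(17 - 44\right)}{3} = \frac{2}{3} \left(-27\right) = -18$)
$m = - \frac{24461711}{30561410}$ ($m = \frac{9770}{-12188} - \frac{18}{-15045} = 9770 \left(- \frac{1}{12188}\right) - - \frac{6}{5015} = - \frac{4885}{6094} + \frac{6}{5015} = - \frac{24461711}{30561410} \approx -0.80041$)
$\left(m + 9131\right) - 24863 = \left(- \frac{24461711}{30561410} + 9131\right) - 24863 = \frac{279031772999}{30561410} - 24863 = - \frac{480816563831}{30561410}$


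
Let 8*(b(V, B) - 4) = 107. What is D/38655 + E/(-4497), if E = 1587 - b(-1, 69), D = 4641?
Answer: -35380691/154516920 ≈ -0.22898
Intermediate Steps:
b(V, B) = 139/8 (b(V, B) = 4 + (⅛)*107 = 4 + 107/8 = 139/8)
E = 12557/8 (E = 1587 - 1*139/8 = 1587 - 139/8 = 12557/8 ≈ 1569.6)
D/38655 + E/(-4497) = 4641/38655 + (12557/8)/(-4497) = 4641*(1/38655) + (12557/8)*(-1/4497) = 1547/12885 - 12557/35976 = -35380691/154516920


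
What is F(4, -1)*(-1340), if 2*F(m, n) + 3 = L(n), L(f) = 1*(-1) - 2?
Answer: 4020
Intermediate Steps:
L(f) = -3 (L(f) = -1 - 2 = -3)
F(m, n) = -3 (F(m, n) = -3/2 + (½)*(-3) = -3/2 - 3/2 = -3)
F(4, -1)*(-1340) = -3*(-1340) = 4020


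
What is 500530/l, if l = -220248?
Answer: -250265/110124 ≈ -2.2726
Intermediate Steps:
500530/l = 500530/(-220248) = 500530*(-1/220248) = -250265/110124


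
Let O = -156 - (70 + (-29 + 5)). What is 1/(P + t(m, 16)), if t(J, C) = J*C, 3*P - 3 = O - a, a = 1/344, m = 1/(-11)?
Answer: -3784/256513 ≈ -0.014752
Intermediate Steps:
m = -1/11 ≈ -0.090909
O = -202 (O = -156 - (70 - 24) = -156 - 1*46 = -156 - 46 = -202)
a = 1/344 ≈ 0.0029070
P = -22819/344 (P = 1 + (-202 - 1*1/344)/3 = 1 + (-202 - 1/344)/3 = 1 + (⅓)*(-69489/344) = 1 - 23163/344 = -22819/344 ≈ -66.334)
t(J, C) = C*J
1/(P + t(m, 16)) = 1/(-22819/344 + 16*(-1/11)) = 1/(-22819/344 - 16/11) = 1/(-256513/3784) = -3784/256513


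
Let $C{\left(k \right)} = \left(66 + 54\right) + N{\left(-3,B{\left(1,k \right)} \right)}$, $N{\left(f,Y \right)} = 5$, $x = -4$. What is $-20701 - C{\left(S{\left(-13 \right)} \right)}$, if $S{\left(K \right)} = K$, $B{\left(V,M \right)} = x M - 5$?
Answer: $-20826$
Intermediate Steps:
$B{\left(V,M \right)} = -5 - 4 M$ ($B{\left(V,M \right)} = - 4 M - 5 = -5 - 4 M$)
$C{\left(k \right)} = 125$ ($C{\left(k \right)} = \left(66 + 54\right) + 5 = 120 + 5 = 125$)
$-20701 - C{\left(S{\left(-13 \right)} \right)} = -20701 - 125 = -20826$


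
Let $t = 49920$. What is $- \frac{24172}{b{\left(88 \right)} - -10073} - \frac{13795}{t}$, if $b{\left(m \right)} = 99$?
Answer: $- \frac{67349449}{25389312} \approx -2.6527$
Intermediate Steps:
$- \frac{24172}{b{\left(88 \right)} - -10073} - \frac{13795}{t} = - \frac{24172}{99 - -10073} - \frac{13795}{49920} = - \frac{24172}{99 + 10073} - \frac{2759}{9984} = - \frac{24172}{10172} - \frac{2759}{9984} = \left(-24172\right) \frac{1}{10172} - \frac{2759}{9984} = - \frac{6043}{2543} - \frac{2759}{9984} = - \frac{67349449}{25389312}$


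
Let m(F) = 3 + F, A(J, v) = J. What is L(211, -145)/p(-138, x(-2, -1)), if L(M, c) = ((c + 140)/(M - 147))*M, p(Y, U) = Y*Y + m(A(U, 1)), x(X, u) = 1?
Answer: -1055/1219072 ≈ -0.00086541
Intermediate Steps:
p(Y, U) = 3 + U + Y**2 (p(Y, U) = Y*Y + (3 + U) = Y**2 + (3 + U) = 3 + U + Y**2)
L(M, c) = M*(140 + c)/(-147 + M) (L(M, c) = ((140 + c)/(-147 + M))*M = M*(140 + c)/(-147 + M))
L(211, -145)/p(-138, x(-2, -1)) = (211*(140 - 145)/(-147 + 211))/(3 + 1 + (-138)**2) = (211*(-5)/64)/(3 + 1 + 19044) = (211*(1/64)*(-5))/19048 = -1055/64*1/19048 = -1055/1219072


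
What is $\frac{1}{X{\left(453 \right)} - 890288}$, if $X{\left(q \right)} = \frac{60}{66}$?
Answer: $- \frac{11}{9793158} \approx -1.1232 \cdot 10^{-6}$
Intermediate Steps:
$X{\left(q \right)} = \frac{10}{11}$ ($X{\left(q \right)} = 60 \cdot \frac{1}{66} = \frac{10}{11}$)
$\frac{1}{X{\left(453 \right)} - 890288} = \frac{1}{\frac{10}{11} - 890288} = \frac{1}{- \frac{9793158}{11}} = - \frac{11}{9793158}$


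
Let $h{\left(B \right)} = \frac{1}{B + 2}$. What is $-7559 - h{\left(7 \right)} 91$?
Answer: $- \frac{68122}{9} \approx -7569.1$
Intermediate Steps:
$h{\left(B \right)} = \frac{1}{2 + B}$
$-7559 - h{\left(7 \right)} 91 = -7559 - \frac{1}{2 + 7} \cdot 91 = -7559 - \frac{1}{9} \cdot 91 = -7559 - \frac{91}{9} = - \frac{68122}{9}$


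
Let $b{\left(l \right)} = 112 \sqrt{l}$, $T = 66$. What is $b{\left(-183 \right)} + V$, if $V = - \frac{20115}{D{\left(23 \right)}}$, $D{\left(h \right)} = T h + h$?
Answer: $- \frac{20115}{1541} + 112 i \sqrt{183} \approx -13.053 + 1515.1 i$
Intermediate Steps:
$D{\left(h \right)} = 67 h$ ($D{\left(h \right)} = 66 h + h = 67 h$)
$V = - \frac{20115}{1541}$ ($V = - \frac{20115}{67 \cdot 23} = - \frac{20115}{1541} \approx -13.053$)
$b{\left(-183 \right)} + V = 112 \sqrt{-183} - \frac{20115}{1541} = 112 i \sqrt{183} - \frac{20115}{1541} = - \frac{20115}{1541} + 112 i \sqrt{183}$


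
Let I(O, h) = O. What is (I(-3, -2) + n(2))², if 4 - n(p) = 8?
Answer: 49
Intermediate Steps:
n(p) = -4 (n(p) = 4 - 1*8 = 4 - 8 = -4)
(I(-3, -2) + n(2))² = (-3 - 4)² = (-7)² = 49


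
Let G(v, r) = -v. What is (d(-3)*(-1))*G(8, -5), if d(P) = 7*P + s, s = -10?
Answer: -248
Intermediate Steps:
d(P) = -10 + 7*P (d(P) = 7*P - 10 = -10 + 7*P)
(d(-3)*(-1))*G(8, -5) = ((-10 + 7*(-3))*(-1))*(-1*8) = ((-10 - 21)*(-1))*(-8) = -31*(-1)*(-8) = 31*(-8) = -248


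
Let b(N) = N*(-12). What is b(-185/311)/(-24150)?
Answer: -74/250355 ≈ -0.00029558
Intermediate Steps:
b(N) = -12*N
b(-185/311)/(-24150) = -(-2220)/311/(-24150) = -(-2220)/311*(-1/24150) = -12*(-185/311)*(-1/24150) = (2220/311)*(-1/24150) = -74/250355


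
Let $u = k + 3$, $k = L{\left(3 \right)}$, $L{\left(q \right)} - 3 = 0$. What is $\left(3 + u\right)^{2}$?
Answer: $81$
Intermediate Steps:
$L{\left(q \right)} = 3$ ($L{\left(q \right)} = 3 + 0 = 3$)
$k = 3$
$u = 6$ ($u = 3 + 3 = 6$)
$\left(3 + u\right)^{2} = \left(3 + 6\right)^{2} = 9^{2} = 81$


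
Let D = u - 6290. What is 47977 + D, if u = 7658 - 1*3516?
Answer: 45829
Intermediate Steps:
u = 4142 (u = 7658 - 3516 = 4142)
D = -2148 (D = 4142 - 6290 = -2148)
47977 + D = 47977 - 2148 = 45829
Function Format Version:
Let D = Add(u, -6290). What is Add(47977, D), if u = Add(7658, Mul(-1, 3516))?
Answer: 45829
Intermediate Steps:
u = 4142 (u = Add(7658, -3516) = 4142)
D = -2148 (D = Add(4142, -6290) = -2148)
Add(47977, D) = Add(47977, -2148) = 45829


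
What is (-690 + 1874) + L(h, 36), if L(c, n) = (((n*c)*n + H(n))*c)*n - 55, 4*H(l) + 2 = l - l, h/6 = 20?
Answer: 671845369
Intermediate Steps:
h = 120 (h = 6*20 = 120)
H(l) = -½ (H(l) = -½ + (l - l)/4 = -½ + (¼)*0 = -½ + 0 = -½)
L(c, n) = -55 + c*n*(-½ + c*n²) (L(c, n) = (((n*c)*n - ½)*c)*n - 55 = (((c*n)*n - ½)*c)*n - 55 = ((c*n² - ½)*c)*n - 55 = ((-½ + c*n²)*c)*n - 55 = (c*(-½ + c*n²))*n - 55 = c*n*(-½ + c*n²) - 55 = -55 + c*n*(-½ + c*n²))
(-690 + 1874) + L(h, 36) = (-690 + 1874) + (-55 + 120²*36³ - ½*120*36) = 1184 + (-55 + 14400*46656 - 2160) = 1184 + (-55 + 671846400 - 2160) = 1184 + 671844185 = 671845369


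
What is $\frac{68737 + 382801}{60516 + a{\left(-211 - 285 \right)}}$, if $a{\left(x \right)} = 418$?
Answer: $\frac{225769}{30467} \approx 7.4103$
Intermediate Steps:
$\frac{68737 + 382801}{60516 + a{\left(-211 - 285 \right)}} = \frac{68737 + 382801}{60516 + 418} = \frac{451538}{60934} = 451538 \cdot \frac{1}{60934} = \frac{225769}{30467}$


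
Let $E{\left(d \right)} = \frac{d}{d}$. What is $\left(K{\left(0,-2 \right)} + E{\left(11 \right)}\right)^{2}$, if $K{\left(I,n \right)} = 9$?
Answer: $100$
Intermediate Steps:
$E{\left(d \right)} = 1$
$\left(K{\left(0,-2 \right)} + E{\left(11 \right)}\right)^{2} = \left(9 + 1\right)^{2} = 10^{2} = 100$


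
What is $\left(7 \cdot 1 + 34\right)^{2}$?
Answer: $1681$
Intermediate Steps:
$\left(7 \cdot 1 + 34\right)^{2} = \left(7 + 34\right)^{2} = 41^{2} = 1681$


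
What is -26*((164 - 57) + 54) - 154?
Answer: -4340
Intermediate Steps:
-26*((164 - 57) + 54) - 154 = -26*(107 + 54) - 154 = -26*161 - 154 = -4186 - 154 = -4340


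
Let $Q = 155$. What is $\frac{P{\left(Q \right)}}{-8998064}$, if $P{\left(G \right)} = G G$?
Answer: $- \frac{24025}{8998064} \approx -0.00267$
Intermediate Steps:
$P{\left(G \right)} = G^{2}$
$\frac{P{\left(Q \right)}}{-8998064} = \frac{155^{2}}{-8998064} = 24025 \left(- \frac{1}{8998064}\right) = - \frac{24025}{8998064}$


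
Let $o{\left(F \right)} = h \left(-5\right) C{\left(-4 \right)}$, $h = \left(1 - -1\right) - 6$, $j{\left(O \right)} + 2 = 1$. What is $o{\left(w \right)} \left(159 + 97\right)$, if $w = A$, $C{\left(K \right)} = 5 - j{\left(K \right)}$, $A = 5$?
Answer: $30720$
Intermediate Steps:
$j{\left(O \right)} = -1$ ($j{\left(O \right)} = -2 + 1 = -1$)
$C{\left(K \right)} = 6$ ($C{\left(K \right)} = 5 - -1 = 5 + 1 = 6$)
$w = 5$
$h = -4$ ($h = \left(1 + 1\right) - 6 = 2 - 6 = -4$)
$o{\left(F \right)} = 120$ ($o{\left(F \right)} = \left(-4\right) \left(-5\right) 6 = 20 \cdot 6 = 120$)
$o{\left(w \right)} \left(159 + 97\right) = 120 \left(159 + 97\right) = 120 \cdot 256 = 30720$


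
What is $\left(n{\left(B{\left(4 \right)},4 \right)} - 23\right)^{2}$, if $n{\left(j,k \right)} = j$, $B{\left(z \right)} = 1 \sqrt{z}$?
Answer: $441$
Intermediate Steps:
$B{\left(z \right)} = \sqrt{z}$
$\left(n{\left(B{\left(4 \right)},4 \right)} - 23\right)^{2} = \left(\sqrt{4} - 23\right)^{2} = \left(2 - 23\right)^{2} = \left(-21\right)^{2} = 441$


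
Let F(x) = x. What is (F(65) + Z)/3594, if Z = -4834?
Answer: -4769/3594 ≈ -1.3269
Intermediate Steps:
(F(65) + Z)/3594 = (65 - 4834)/3594 = -4769*1/3594 = -4769/3594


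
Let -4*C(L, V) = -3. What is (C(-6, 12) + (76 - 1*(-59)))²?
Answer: 294849/16 ≈ 18428.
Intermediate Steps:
C(L, V) = ¾ (C(L, V) = -¼*(-3) = ¾)
(C(-6, 12) + (76 - 1*(-59)))² = (¾ + (76 - 1*(-59)))² = (¾ + (76 + 59))² = (¾ + 135)² = (543/4)² = 294849/16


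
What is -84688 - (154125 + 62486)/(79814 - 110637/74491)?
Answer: -503512890735457/5945314037 ≈ -84691.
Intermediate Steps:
-84688 - (154125 + 62486)/(79814 - 110637/74491) = -84688 - 216611/(79814 - 110637*1/74491) = -84688 - 216611/(79814 - 110637/74491) = -84688 - 216611/5945314037/74491 = -84688 - 216611*74491/5945314037 = -84688 - 1*16135570001/5945314037 = -84688 - 16135570001/5945314037 = -503512890735457/5945314037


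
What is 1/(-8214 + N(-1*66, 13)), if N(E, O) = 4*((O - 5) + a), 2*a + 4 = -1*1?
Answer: -1/8192 ≈ -0.00012207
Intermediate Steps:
a = -5/2 (a = -2 + (-1*1)/2 = -2 + (½)*(-1) = -2 - ½ = -5/2 ≈ -2.5000)
N(E, O) = -30 + 4*O (N(E, O) = 4*((O - 5) - 5/2) = 4*((-5 + O) - 5/2) = 4*(-15/2 + O) = -30 + 4*O)
1/(-8214 + N(-1*66, 13)) = 1/(-8214 + (-30 + 4*13)) = 1/(-8214 + (-30 + 52)) = 1/(-8214 + 22) = 1/(-8192) = -1/8192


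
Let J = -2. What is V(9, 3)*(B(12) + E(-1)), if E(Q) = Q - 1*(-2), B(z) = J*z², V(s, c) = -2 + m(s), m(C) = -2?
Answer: 1148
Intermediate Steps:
V(s, c) = -4 (V(s, c) = -2 - 2 = -4)
B(z) = -2*z²
E(Q) = 2 + Q (E(Q) = Q + 2 = 2 + Q)
V(9, 3)*(B(12) + E(-1)) = -4*(-2*12² + (2 - 1)) = -4*(-2*144 + 1) = -4*(-288 + 1) = -4*(-287) = 1148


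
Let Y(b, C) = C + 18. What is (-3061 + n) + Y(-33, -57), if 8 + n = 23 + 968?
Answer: -2117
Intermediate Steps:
n = 983 (n = -8 + (23 + 968) = -8 + 991 = 983)
Y(b, C) = 18 + C
(-3061 + n) + Y(-33, -57) = (-3061 + 983) + (18 - 57) = -2078 - 39 = -2117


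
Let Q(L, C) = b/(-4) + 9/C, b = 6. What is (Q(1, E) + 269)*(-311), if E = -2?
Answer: -81793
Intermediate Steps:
Q(L, C) = -3/2 + 9/C (Q(L, C) = 6/(-4) + 9/C = 6*(-1/4) + 9/C = -3/2 + 9/C)
(Q(1, E) + 269)*(-311) = ((-3/2 + 9/(-2)) + 269)*(-311) = ((-3/2 + 9*(-1/2)) + 269)*(-311) = ((-3/2 - 9/2) + 269)*(-311) = (-6 + 269)*(-311) = 263*(-311) = -81793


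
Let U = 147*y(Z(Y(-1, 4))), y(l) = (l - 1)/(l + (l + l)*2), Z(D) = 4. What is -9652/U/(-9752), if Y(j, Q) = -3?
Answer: 24130/537579 ≈ 0.044886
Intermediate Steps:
y(l) = (-1 + l)/(5*l) (y(l) = (-1 + l)/(l + (2*l)*2) = (-1 + l)/(l + 4*l) = (-1 + l)/((5*l)) = (-1 + l)*(1/(5*l)) = (-1 + l)/(5*l))
U = 441/20 (U = 147*((1/5)*(-1 + 4)/4) = 147*((1/5)*(1/4)*3) = 147*(3/20) = 441/20 ≈ 22.050)
-9652/U/(-9752) = -9652/441/20/(-9752) = -9652*20/441*(-1/9752) = -193040/441*(-1/9752) = 24130/537579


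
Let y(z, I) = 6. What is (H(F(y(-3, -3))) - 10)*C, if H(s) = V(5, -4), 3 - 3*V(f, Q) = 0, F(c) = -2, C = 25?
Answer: -225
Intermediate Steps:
V(f, Q) = 1 (V(f, Q) = 1 - ⅓*0 = 1 + 0 = 1)
H(s) = 1
(H(F(y(-3, -3))) - 10)*C = (1 - 10)*25 = -9*25 = -225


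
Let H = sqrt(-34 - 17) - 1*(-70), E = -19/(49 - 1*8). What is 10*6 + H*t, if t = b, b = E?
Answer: 1130/41 - 19*I*sqrt(51)/41 ≈ 27.561 - 3.3094*I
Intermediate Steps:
E = -19/41 (E = -19/(49 - 8) = -19/41 ≈ -0.46341)
H = 70 + I*sqrt(51) (H = sqrt(-51) + 70 = I*sqrt(51) + 70 = 70 + I*sqrt(51) ≈ 70.0 + 7.1414*I)
b = -19/41 ≈ -0.46341
t = -19/41 ≈ -0.46341
10*6 + H*t = 10*6 + (70 + I*sqrt(51))*(-19/41) = 60 + (-1330/41 - 19*I*sqrt(51)/41) = 1130/41 - 19*I*sqrt(51)/41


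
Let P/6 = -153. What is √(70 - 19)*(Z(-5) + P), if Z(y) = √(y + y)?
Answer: √51*(-918 + I*√10) ≈ -6555.8 + 22.583*I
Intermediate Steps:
P = -918 (P = 6*(-153) = -918)
Z(y) = √2*√y (Z(y) = √(2*y) = √2*√y)
√(70 - 19)*(Z(-5) + P) = √(70 - 19)*(√2*√(-5) - 918) = √51*(√2*(I*√5) - 918) = √51*(I*√10 - 918) = √51*(-918 + I*√10)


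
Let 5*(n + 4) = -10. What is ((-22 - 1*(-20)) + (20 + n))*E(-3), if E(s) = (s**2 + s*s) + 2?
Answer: 240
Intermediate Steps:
E(s) = 2 + 2*s**2 (E(s) = (s**2 + s**2) + 2 = 2*s**2 + 2 = 2 + 2*s**2)
n = -6 (n = -4 + (1/5)*(-10) = -4 - 2 = -6)
((-22 - 1*(-20)) + (20 + n))*E(-3) = ((-22 - 1*(-20)) + (20 - 6))*(2 + 2*(-3)**2) = ((-22 + 20) + 14)*(2 + 2*9) = (-2 + 14)*(2 + 18) = 12*20 = 240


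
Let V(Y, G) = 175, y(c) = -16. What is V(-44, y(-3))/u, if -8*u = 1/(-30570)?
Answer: 42798000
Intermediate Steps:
u = 1/244560 (u = -1/8/(-30570) = -1/8*(-1/30570) = 1/244560 ≈ 4.0890e-6)
V(-44, y(-3))/u = 175/(1/244560) = 175*244560 = 42798000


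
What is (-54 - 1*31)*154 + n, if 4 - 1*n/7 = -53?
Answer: -12691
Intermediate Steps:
n = 399 (n = 28 - 7*(-53) = 28 + 371 = 399)
(-54 - 1*31)*154 + n = (-54 - 1*31)*154 + 399 = (-54 - 31)*154 + 399 = -85*154 + 399 = -13090 + 399 = -12691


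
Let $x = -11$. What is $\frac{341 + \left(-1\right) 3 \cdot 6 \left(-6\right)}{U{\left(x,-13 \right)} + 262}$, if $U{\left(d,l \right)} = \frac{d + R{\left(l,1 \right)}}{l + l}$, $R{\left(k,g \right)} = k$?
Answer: $\frac{5837}{3418} \approx 1.7077$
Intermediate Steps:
$U{\left(d,l \right)} = \frac{d + l}{2 l}$ ($U{\left(d,l \right)} = \frac{d + l}{l + l} = \frac{d + l}{2 l}$)
$\frac{341 + \left(-1\right) 3 \cdot 6 \left(-6\right)}{U{\left(x,-13 \right)} + 262} = \frac{341 + \left(-1\right) 3 \cdot 6 \left(-6\right)}{\frac{-11 - 13}{2 \left(-13\right)} + 262} = \frac{341 + \left(-3\right) 6 \left(-6\right)}{\frac{1}{2} \left(- \frac{1}{13}\right) \left(-24\right) + 262} = \frac{341 - -108}{\frac{12}{13} + 262} = \frac{341 + 108}{\frac{3418}{13}} = 449 \cdot \frac{13}{3418} = \frac{5837}{3418}$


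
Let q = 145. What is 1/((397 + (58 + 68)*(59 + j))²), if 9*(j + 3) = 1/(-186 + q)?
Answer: 1681/93366302481 ≈ 1.8004e-8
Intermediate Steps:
j = -1108/369 (j = -3 + 1/(9*(-186 + 145)) = -3 + (⅑)/(-41) = -3 + (⅑)*(-1/41) = -3 - 1/369 = -1108/369 ≈ -3.0027)
1/((397 + (58 + 68)*(59 + j))²) = 1/((397 + (58 + 68)*(59 - 1108/369))²) = 1/((397 + 126*(20663/369))²) = 1/((397 + 289282/41)²) = 1/((305559/41)²) = 1/(93366302481/1681) = 1681/93366302481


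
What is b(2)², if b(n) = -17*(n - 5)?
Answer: 2601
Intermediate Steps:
b(n) = 85 - 17*n (b(n) = -17*(-5 + n) = 85 - 17*n)
b(2)² = (85 - 17*2)² = (85 - 34)² = 51² = 2601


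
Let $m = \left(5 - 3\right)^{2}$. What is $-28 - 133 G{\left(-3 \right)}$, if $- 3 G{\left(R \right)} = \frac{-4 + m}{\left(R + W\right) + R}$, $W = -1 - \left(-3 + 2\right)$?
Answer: $-28$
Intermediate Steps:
$m = 4$ ($m = 2^{2} = 4$)
$W = 0$ ($W = -1 - -1 = -1 + 1 = 0$)
$G{\left(R \right)} = 0$ ($G{\left(R \right)} = - \frac{\left(-4 + 4\right) \frac{1}{\left(R + 0\right) + R}}{3} = - \frac{0 \frac{1}{R + R}}{3} = - \frac{0 \frac{1}{2 R}}{3} = \left(- \frac{1}{3}\right) 0 = 0$)
$-28 - 133 G{\left(-3 \right)} = -28 - 0 = -28 + 0 = -28$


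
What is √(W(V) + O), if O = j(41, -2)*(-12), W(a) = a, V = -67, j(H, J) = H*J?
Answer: √917 ≈ 30.282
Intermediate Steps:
O = 984 (O = (41*(-2))*(-12) = -82*(-12) = 984)
√(W(V) + O) = √(-67 + 984) = √917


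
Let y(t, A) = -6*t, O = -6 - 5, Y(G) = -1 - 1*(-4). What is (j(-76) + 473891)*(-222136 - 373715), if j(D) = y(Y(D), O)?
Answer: -282357700923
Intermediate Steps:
Y(G) = 3 (Y(G) = -1 + 4 = 3)
O = -11
j(D) = -18 (j(D) = -6*3 = -18)
(j(-76) + 473891)*(-222136 - 373715) = (-18 + 473891)*(-222136 - 373715) = 473873*(-595851) = -282357700923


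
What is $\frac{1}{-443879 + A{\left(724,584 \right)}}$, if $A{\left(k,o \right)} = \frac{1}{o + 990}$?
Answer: $- \frac{1574}{698665545} \approx -2.2529 \cdot 10^{-6}$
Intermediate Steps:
$A{\left(k,o \right)} = \frac{1}{990 + o}$
$\frac{1}{-443879 + A{\left(724,584 \right)}} = \frac{1}{-443879 + \frac{1}{990 + 584}} = \frac{1}{-443879 + \frac{1}{1574}} = \frac{1}{- \frac{698665545}{1574}} = - \frac{1574}{698665545}$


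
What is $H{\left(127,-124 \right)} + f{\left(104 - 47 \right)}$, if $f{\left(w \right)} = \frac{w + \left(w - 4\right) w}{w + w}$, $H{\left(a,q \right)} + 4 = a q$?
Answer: $-15725$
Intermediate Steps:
$H{\left(a,q \right)} = -4 + a q$
$f{\left(w \right)} = \frac{w + w \left(-4 + w\right)}{2 w}$ ($f{\left(w \right)} = \frac{w + \left(-4 + w\right) w}{2 w} = \left(w + w \left(-4 + w\right)\right) \frac{1}{2 w} = \frac{w + w \left(-4 + w\right)}{2 w}$)
$H{\left(127,-124 \right)} + f{\left(104 - 47 \right)} = \left(-4 + 127 \left(-124\right)\right) - \left(\frac{3}{2} - \frac{104 - 47}{2}\right) = \left(-4 - 15748\right) - \left(\frac{3}{2} - \frac{104 - 47}{2}\right) = -15752 + \left(- \frac{3}{2} + \frac{1}{2} \cdot 57\right) = -15752 + \left(- \frac{3}{2} + \frac{57}{2}\right) = -15752 + 27 = -15725$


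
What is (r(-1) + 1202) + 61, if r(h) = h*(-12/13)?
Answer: 16431/13 ≈ 1263.9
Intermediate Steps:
r(h) = -12*h/13 (r(h) = h*(-12*1/13) = h*(-12/13) = -12*h/13)
(r(-1) + 1202) + 61 = (-12/13*(-1) + 1202) + 61 = (12/13 + 1202) + 61 = 15638/13 + 61 = 16431/13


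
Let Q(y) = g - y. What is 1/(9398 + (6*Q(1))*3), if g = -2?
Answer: 1/9344 ≈ 0.00010702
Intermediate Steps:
Q(y) = -2 - y
1/(9398 + (6*Q(1))*3) = 1/(9398 + (6*(-2 - 1*1))*3) = 1/(9398 + (6*(-2 - 1))*3) = 1/(9398 + (6*(-3))*3) = 1/(9398 - 18*3) = 1/(9398 - 54) = 1/9344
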